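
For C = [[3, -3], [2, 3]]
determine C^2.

[[3, -18], [12, 3]]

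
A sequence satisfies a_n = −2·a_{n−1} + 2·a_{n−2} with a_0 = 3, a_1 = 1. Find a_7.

−392

With companion matrix A = [[−2, 2], [1, 0]], [a_n, a_{n−1}]ᵀ = A·[a_{n−1}, a_{n−2}]ᵀ, so [a_7, a_6]ᵀ = A^6·[a_1, a_0]ᵀ.
A^6 = [[328, −240], [−120, 88]], giving [a_7, a_6]ᵀ = [[−392], [144]].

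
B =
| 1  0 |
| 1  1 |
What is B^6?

[[1, 0], [6, 1]]

B = I + N where N = [[0, 0], [1, 0]] is strictly lower-triangular, so N^2 = 0.
(I + N)^6 = I + 6·N = [[1, 0], [6, 1]].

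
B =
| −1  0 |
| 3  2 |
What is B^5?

tr B = 1 and det B = −2, so the characteristic polynomial is λ² − (1)λ + (−2) with roots 2 and −1.
Eigenvectors give P = [[0, −1], [1, 1]] with P⁻¹ = [[1, 1], [−1, 0]], and B = P·diag(2, −1)·P⁻¹.
Then B^5 = P·diag(32, −1)·P⁻¹ = [[0, 1], [32, −1]] · [[1, 1], [−1, 0]] = [[−1, 0], [33, 32]].

[[−1, 0], [33, 32]]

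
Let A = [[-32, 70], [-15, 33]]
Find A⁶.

tr A = 1 and det A = -6, so the characteristic polynomial is λ² − (1)λ + (-6) with roots -2 and 3.
Eigenvectors give P = [[7, 2], [3, 1]] with P⁻¹ = [[1, -2], [-3, 7]], and A = P·diag(-2, 3)·P⁻¹.
Then A⁶ = P·diag(64, 729)·P⁻¹ = [[448, 1458], [192, 729]] · [[1, -2], [-3, 7]] = [[-3926, 9310], [-1995, 4719]].

[[-3926, 9310], [-1995, 4719]]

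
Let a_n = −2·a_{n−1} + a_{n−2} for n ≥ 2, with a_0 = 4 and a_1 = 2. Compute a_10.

−816

With companion matrix A = [[−2, 1], [1, 0]], [a_n, a_{n−1}]ᵀ = A·[a_{n−1}, a_{n−2}]ᵀ, so [a_10, a_9]ᵀ = A⁹·[a_1, a_0]ᵀ.
A⁹ = [[−2378, 985], [985, −408]], giving [a_10, a_9]ᵀ = [[−816], [338]].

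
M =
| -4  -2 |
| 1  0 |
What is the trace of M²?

12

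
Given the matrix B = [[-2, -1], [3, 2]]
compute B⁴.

B² = I (check: tr B = 0 and det B = -1), so B⁴ = I since 4 is even.

[[1, 0], [0, 1]]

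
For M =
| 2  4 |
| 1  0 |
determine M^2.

[[8, 8], [2, 4]]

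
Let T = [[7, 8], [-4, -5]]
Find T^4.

tr T = 2 and det T = -3, so the characteristic polynomial is λ² − (2)λ + (-3) with roots -1 and 3.
Eigenvectors give P = [[-1, 2], [1, -1]] with P⁻¹ = [[1, 2], [1, 1]], and T = P·diag(-1, 3)·P⁻¹.
Then T^4 = P·diag(1, 81)·P⁻¹ = [[-1, 162], [1, -81]] · [[1, 2], [1, 1]] = [[161, 160], [-80, -79]].

[[161, 160], [-80, -79]]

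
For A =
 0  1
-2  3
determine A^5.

[[-30, 31], [-62, 63]]

tr A = 3 and det A = 2, so the characteristic polynomial is λ² − (3)λ + (2) with roots 2 and 1.
Eigenvectors give P = [[-1, 1], [-2, 1]] with P⁻¹ = [[1, -1], [2, -1]], and A = P·diag(2, 1)·P⁻¹.
Then A^5 = P·diag(32, 1)·P⁻¹ = [[-32, 1], [-64, 1]] · [[1, -1], [2, -1]] = [[-30, 31], [-62, 63]].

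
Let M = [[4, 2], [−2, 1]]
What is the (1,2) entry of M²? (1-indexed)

10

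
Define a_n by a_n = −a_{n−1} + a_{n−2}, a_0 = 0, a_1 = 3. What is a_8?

With companion matrix C = [[−1, 1], [1, 0]], [a_n, a_{n−1}]ᵀ = C·[a_{n−1}, a_{n−2}]ᵀ, so [a_8, a_7]ᵀ = C^7·[a_1, a_0]ᵀ.
C^7 = [[−21, 13], [13, −8]], giving [a_8, a_7]ᵀ = [[−63], [39]].

−63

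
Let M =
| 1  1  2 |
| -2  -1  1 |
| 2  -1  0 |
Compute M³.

M² = [[3, -2, 3], [2, -2, -5], [4, 3, 3]]
M³ = [[13, 2, 4], [-4, 9, 2], [4, -2, 11]]

[[13, 2, 4], [-4, 9, 2], [4, -2, 11]]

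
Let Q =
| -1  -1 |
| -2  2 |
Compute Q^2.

[[3, -1], [-2, 6]]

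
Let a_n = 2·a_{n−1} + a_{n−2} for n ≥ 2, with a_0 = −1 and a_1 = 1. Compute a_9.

577

With companion matrix Q = [[2, 1], [1, 0]], [a_n, a_{n−1}]ᵀ = Q·[a_{n−1}, a_{n−2}]ᵀ, so [a_9, a_8]ᵀ = Q⁸·[a_1, a_0]ᵀ.
Q⁸ = [[985, 408], [408, 169]], giving [a_9, a_8]ᵀ = [[577], [239]].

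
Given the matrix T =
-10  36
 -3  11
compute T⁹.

[[-1540, 6156], [-513, 2051]]

tr T = 1 and det T = -2, so the characteristic polynomial is λ² − (1)λ + (-2) with roots -1 and 2.
Eigenvectors give P = [[-4, -3], [-1, -1]] with P⁻¹ = [[-1, 3], [1, -4]], and T = P·diag(-1, 2)·P⁻¹.
Then T⁹ = P·diag(-1, 512)·P⁻¹ = [[4, -1536], [1, -512]] · [[-1, 3], [1, -4]] = [[-1540, 6156], [-513, 2051]].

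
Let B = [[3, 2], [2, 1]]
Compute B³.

B² = [[13, 8], [8, 5]]
B³ = [[55, 34], [34, 21]]

[[55, 34], [34, 21]]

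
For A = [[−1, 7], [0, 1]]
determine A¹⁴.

A² = I (check: tr A = 0 and det A = −1), so A¹⁴ = I since 14 is even.

[[1, 0], [0, 1]]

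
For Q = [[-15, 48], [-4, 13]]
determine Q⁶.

[[2913, -8736], [728, -2183]]

tr Q = -2 and det Q = -3, so the characteristic polynomial is λ² − (-2)λ + (-3) with roots -3 and 1.
Eigenvectors give P = [[4, 3], [1, 1]] with P⁻¹ = [[1, -3], [-1, 4]], and Q = P·diag(-3, 1)·P⁻¹.
Then Q⁶ = P·diag(729, 1)·P⁻¹ = [[2916, 3], [729, 1]] · [[1, -3], [-1, 4]] = [[2913, -8736], [728, -2183]].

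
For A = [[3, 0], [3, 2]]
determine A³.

[[27, 0], [57, 8]]

A² = [[9, 0], [15, 4]]
A³ = [[27, 0], [57, 8]]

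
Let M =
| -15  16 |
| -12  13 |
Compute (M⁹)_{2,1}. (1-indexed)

-59052

tr M = -2 and det M = -3, so the characteristic polynomial is λ² − (-2)λ + (-3) with roots 1 and -3.
Eigenvectors give P = [[1, 4], [1, 3]] with P⁻¹ = [[-3, 4], [1, -1]], and M = P·diag(1, -3)·P⁻¹.
Then M⁹ = P·diag(1, -19683)·P⁻¹ = [[1, -78732], [1, -59049]] · [[-3, 4], [1, -1]] = [[-78735, 78736], [-59052, 59053]].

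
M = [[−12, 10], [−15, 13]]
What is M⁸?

[[−12354, 12610], [−18915, 19171]]

tr M = 1 and det M = −6, so the characteristic polynomial is λ² − (1)λ + (−6) with roots 3 and −2.
Eigenvectors give P = [[−2, 1], [−3, 1]] with P⁻¹ = [[1, −1], [3, −2]], and M = P·diag(3, −2)·P⁻¹.
Then M⁸ = P·diag(6561, 256)·P⁻¹ = [[−13122, 256], [−19683, 256]] · [[1, −1], [3, −2]] = [[−12354, 12610], [−18915, 19171]].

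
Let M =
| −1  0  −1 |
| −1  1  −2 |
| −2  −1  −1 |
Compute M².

[[3, 1, 2], [4, 3, 1], [5, 0, 5]]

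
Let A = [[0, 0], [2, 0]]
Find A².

[[0, 0], [0, 0]]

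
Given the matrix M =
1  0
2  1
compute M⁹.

[[1, 0], [18, 1]]

M = I + N where N = [[0, 0], [2, 0]] is strictly lower-triangular, so N² = 0.
(I + N)⁹ = I + 9·N = [[1, 0], [18, 1]].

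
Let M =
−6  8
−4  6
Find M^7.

[[−384, 512], [−256, 384]]

tr M = 0 and det M = −4, so the characteristic polynomial is λ² − (0)λ + (−4) with roots 2 and −2.
Eigenvectors give P = [[−1, −2], [−1, −1]] with P⁻¹ = [[1, −2], [−1, 1]], and M = P·diag(2, −2)·P⁻¹.
Then M^7 = P·diag(128, −128)·P⁻¹ = [[−128, 256], [−128, 128]] · [[1, −2], [−1, 1]] = [[−384, 512], [−256, 384]].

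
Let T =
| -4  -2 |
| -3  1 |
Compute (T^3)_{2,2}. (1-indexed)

T^2 = [[22, 6], [9, 7]]
T^3 = [[-106, -38], [-57, -11]]

-11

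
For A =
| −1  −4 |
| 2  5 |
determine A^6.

tr A = 4 and det A = 3, so the characteristic polynomial is λ² − (4)λ + (3) with roots 3 and 1.
Eigenvectors give P = [[−1, −2], [1, 1]] with P⁻¹ = [[1, 2], [−1, −1]], and A = P·diag(3, 1)·P⁻¹.
Then A^6 = P·diag(729, 1)·P⁻¹ = [[−729, −2], [729, 1]] · [[1, 2], [−1, −1]] = [[−727, −1456], [728, 1457]].

[[−727, −1456], [728, 1457]]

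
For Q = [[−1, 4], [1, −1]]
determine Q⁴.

[[41, −80], [−20, 41]]

Q² = [[5, −8], [−2, 5]]
Q³ = [[−13, 28], [7, −13]]
Q⁴ = [[41, −80], [−20, 41]]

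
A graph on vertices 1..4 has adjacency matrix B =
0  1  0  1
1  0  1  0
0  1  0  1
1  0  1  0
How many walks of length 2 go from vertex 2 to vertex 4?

The number of length-2 walks from vertex 2 to vertex 4 is entry (2,4) of B², where B is the adjacency matrix.
B² = [[2, 0, 2, 0], [0, 2, 0, 2], [2, 0, 2, 0], [0, 2, 0, 2]]

2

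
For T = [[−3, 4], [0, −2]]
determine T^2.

[[9, −20], [0, 4]]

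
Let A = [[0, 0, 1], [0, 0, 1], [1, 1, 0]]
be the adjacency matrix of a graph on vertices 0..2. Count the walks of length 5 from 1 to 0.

0

The number of length-5 walks from vertex 1 to vertex 0 is entry (1,0) of A⁵, where A is the adjacency matrix.
A² = [[1, 1, 0], [1, 1, 0], [0, 0, 2]]
A³ = [[0, 0, 2], [0, 0, 2], [2, 2, 0]]
A⁴ = [[2, 2, 0], [2, 2, 0], [0, 0, 4]]
A⁵ = [[0, 0, 4], [0, 0, 4], [4, 4, 0]]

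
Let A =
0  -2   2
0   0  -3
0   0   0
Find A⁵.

[[0, 0, 0], [0, 0, 0], [0, 0, 0]]

A is strictly triangular, hence nilpotent: A³ = 0, so A⁵ = 0.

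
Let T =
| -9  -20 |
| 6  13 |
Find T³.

tr T = 4 and det T = 3, so the characteristic polynomial is λ² − (4)λ + (3) with roots 1 and 3.
Eigenvectors give P = [[-2, -5], [1, 3]] with P⁻¹ = [[-3, -5], [1, 2]], and T = P·diag(1, 3)·P⁻¹.
Then T³ = P·diag(1, 27)·P⁻¹ = [[-2, -135], [1, 81]] · [[-3, -5], [1, 2]] = [[-129, -260], [78, 157]].

[[-129, -260], [78, 157]]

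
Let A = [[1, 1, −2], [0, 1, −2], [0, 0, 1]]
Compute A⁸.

[[1, 8, −72], [0, 1, −16], [0, 0, 1]]

A = I + N where N = [[0, 1, −2], [0, 0, −2], [0, 0, 0]] is strictly upper-triangular, so N³ = 0.
(I + N)⁸ = I + 8·N + 28·N² = [[1, 8, −72], [0, 1, −16], [0, 0, 1]].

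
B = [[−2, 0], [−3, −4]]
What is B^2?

[[4, 0], [18, 16]]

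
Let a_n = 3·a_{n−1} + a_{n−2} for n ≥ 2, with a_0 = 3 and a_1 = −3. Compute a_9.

With companion matrix B = [[3, 1], [1, 0]], [a_n, a_{n−1}]ᵀ = B·[a_{n−1}, a_{n−2}]ᵀ, so [a_9, a_8]ᵀ = B^8·[a_1, a_0]ᵀ.
B^8 = [[12970, 3927], [3927, 1189]], giving [a_9, a_8]ᵀ = [[−27129], [−8214]].

−27129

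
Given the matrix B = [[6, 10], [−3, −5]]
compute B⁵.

B² = B (a projection; rank 1, trace 1), so B⁵ = B.

[[6, 10], [−3, −5]]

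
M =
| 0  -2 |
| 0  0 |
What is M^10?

M is strictly triangular, hence nilpotent: M^2 = 0, so M^10 = 0.

[[0, 0], [0, 0]]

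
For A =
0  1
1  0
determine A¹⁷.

[[0, 1], [1, 0]]

A² = I (check: tr A = 0 and det A = −1), so A¹⁷ = A since 17 is odd.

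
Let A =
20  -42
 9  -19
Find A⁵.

tr A = 1 and det A = -2, so the characteristic polynomial is λ² − (1)λ + (-2) with roots 2 and -1.
Eigenvectors give P = [[7, 2], [3, 1]] with P⁻¹ = [[1, -2], [-3, 7]], and A = P·diag(2, -1)·P⁻¹.
Then A⁵ = P·diag(32, -1)·P⁻¹ = [[224, -2], [96, -1]] · [[1, -2], [-3, 7]] = [[230, -462], [99, -199]].

[[230, -462], [99, -199]]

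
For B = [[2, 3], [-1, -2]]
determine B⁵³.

[[2, 3], [-1, -2]]

B² = I (check: tr B = 0 and det B = -1), so B⁵³ = B since 53 is odd.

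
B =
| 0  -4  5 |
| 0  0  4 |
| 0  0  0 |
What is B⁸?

[[0, 0, 0], [0, 0, 0], [0, 0, 0]]

B is strictly triangular, hence nilpotent: B³ = 0, so B⁸ = 0.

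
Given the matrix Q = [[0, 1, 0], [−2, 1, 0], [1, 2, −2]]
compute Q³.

Q² = [[−2, 1, 0], [−2, −1, 0], [−6, −1, 4]]
Q³ = [[−2, −1, 0], [2, −3, 0], [6, 1, −8]]

[[−2, −1, 0], [2, −3, 0], [6, 1, −8]]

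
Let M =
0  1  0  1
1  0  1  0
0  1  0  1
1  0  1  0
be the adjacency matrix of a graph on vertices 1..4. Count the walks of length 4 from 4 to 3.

The number of length-4 walks from vertex 4 to vertex 3 is entry (4,3) of M⁴, where M is the adjacency matrix.
M² = [[2, 0, 2, 0], [0, 2, 0, 2], [2, 0, 2, 0], [0, 2, 0, 2]]
M³ = [[0, 4, 0, 4], [4, 0, 4, 0], [0, 4, 0, 4], [4, 0, 4, 0]]
M⁴ = [[8, 0, 8, 0], [0, 8, 0, 8], [8, 0, 8, 0], [0, 8, 0, 8]]

0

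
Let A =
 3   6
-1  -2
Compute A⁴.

[[3, 6], [-1, -2]]

A² = A (a projection; rank 1, trace 1), so A⁴ = A.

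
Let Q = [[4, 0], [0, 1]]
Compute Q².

[[16, 0], [0, 1]]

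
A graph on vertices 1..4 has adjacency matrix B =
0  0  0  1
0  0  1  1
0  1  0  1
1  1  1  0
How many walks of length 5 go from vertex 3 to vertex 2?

The number of length-5 walks from vertex 3 to vertex 2 is entry (3,2) of B⁵, where B is the adjacency matrix.
B² = [[1, 1, 1, 0], [1, 2, 1, 1], [1, 1, 2, 1], [0, 1, 1, 3]]
B³ = [[0, 1, 1, 3], [1, 2, 3, 4], [1, 3, 2, 4], [3, 4, 4, 2]]
B⁴ = [[3, 4, 4, 2], [4, 7, 6, 6], [4, 6, 7, 6], [2, 6, 6, 11]]
B⁵ = [[2, 6, 6, 11], [6, 12, 13, 17], [6, 13, 12, 17], [11, 17, 17, 14]]

13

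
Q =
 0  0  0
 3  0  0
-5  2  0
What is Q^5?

Q is strictly triangular, hence nilpotent: Q^3 = 0, so Q^5 = 0.

[[0, 0, 0], [0, 0, 0], [0, 0, 0]]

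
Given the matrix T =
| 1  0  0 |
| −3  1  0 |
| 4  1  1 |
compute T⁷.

T = I + N where N = [[0, 0, 0], [−3, 0, 0], [4, 1, 0]] is strictly lower-triangular, so N³ = 0.
(I + N)⁷ = I + 7·N + 21·N² = [[1, 0, 0], [−21, 1, 0], [−35, 7, 1]].

[[1, 0, 0], [−21, 1, 0], [−35, 7, 1]]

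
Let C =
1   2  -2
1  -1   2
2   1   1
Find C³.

[[-3, 0, -2], [5, 1, 0], [7, 5, -3]]

C² = [[-1, -2, 0], [4, 5, -2], [5, 4, -1]]
C³ = [[-3, 0, -2], [5, 1, 0], [7, 5, -3]]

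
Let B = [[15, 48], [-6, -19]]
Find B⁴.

tr B = -4 and det B = 3, so the characteristic polynomial is λ² − (-4)λ + (3) with roots -1 and -3.
Eigenvectors give P = [[-3, -8], [1, 3]] with P⁻¹ = [[-3, -8], [1, 3]], and B = P·diag(-1, -3)·P⁻¹.
Then B⁴ = P·diag(1, 81)·P⁻¹ = [[-3, -648], [1, 243]] · [[-3, -8], [1, 3]] = [[-639, -1920], [240, 721]].

[[-639, -1920], [240, 721]]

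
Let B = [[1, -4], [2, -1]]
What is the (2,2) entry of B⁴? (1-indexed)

49

B² = [[-7, 0], [0, -7]]
B³ = [[-7, 28], [-14, 7]]
B⁴ = [[49, 0], [0, 49]]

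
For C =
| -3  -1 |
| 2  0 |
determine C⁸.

tr C = -3 and det C = 2, so the characteristic polynomial is λ² − (-3)λ + (2) with roots -2 and -1.
Eigenvectors give P = [[-1, 1], [1, -2]] with P⁻¹ = [[-2, -1], [-1, -1]], and C = P·diag(-2, -1)·P⁻¹.
Then C⁸ = P·diag(256, 1)·P⁻¹ = [[-256, 1], [256, -2]] · [[-2, -1], [-1, -1]] = [[511, 255], [-510, -254]].

[[511, 255], [-510, -254]]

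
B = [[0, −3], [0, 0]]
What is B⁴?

[[0, 0], [0, 0]]

B is strictly triangular, hence nilpotent: B² = 0, so B⁴ = 0.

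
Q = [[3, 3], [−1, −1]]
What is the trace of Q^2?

4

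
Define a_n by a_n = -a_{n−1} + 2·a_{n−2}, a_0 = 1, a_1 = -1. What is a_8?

With companion matrix B = [[-1, 2], [1, 0]], [a_n, a_{n−1}]ᵀ = B·[a_{n−1}, a_{n−2}]ᵀ, so [a_8, a_7]ᵀ = B⁷·[a_1, a_0]ᵀ.
B⁷ = [[-85, 86], [43, -42]], giving [a_8, a_7]ᵀ = [[171], [-85]].

171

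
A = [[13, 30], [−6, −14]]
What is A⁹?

[[2053, 5130], [−1026, −2564]]

tr A = −1 and det A = −2, so the characteristic polynomial is λ² − (−1)λ + (−2) with roots −2 and 1.
Eigenvectors give P = [[−2, −5], [1, 2]] with P⁻¹ = [[2, 5], [−1, −2]], and A = P·diag(−2, 1)·P⁻¹.
Then A⁹ = P·diag(−512, 1)·P⁻¹ = [[1024, −5], [−512, 2]] · [[2, 5], [−1, −2]] = [[2053, 5130], [−1026, −2564]].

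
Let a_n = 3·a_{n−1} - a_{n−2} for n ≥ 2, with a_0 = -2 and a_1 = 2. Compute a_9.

With companion matrix C = [[3, -1], [1, 0]], [a_n, a_{n−1}]ᵀ = C·[a_{n−1}, a_{n−2}]ᵀ, so [a_9, a_8]ᵀ = C^8·[a_1, a_0]ᵀ.
C^8 = [[2584, -987], [987, -377]], giving [a_9, a_8]ᵀ = [[7142], [2728]].

7142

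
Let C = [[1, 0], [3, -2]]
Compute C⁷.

[[1, 0], [129, -128]]

tr C = -1 and det C = -2, so the characteristic polynomial is λ² − (-1)λ + (-2) with roots 1 and -2.
Eigenvectors give P = [[1, 0], [1, -1]] with P⁻¹ = [[1, 0], [1, -1]], and C = P·diag(1, -2)·P⁻¹.
Then C⁷ = P·diag(1, -128)·P⁻¹ = [[1, 0], [1, 128]] · [[1, 0], [1, -1]] = [[1, 0], [129, -128]].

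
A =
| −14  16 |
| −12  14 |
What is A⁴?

[[16, 0], [0, 16]]

tr A = 0 and det A = −4, so the characteristic polynomial is λ² − (0)λ + (−4) with roots 2 and −2.
Eigenvectors give P = [[−1, −4], [−1, −3]] with P⁻¹ = [[3, −4], [−1, 1]], and A = P·diag(2, −2)·P⁻¹.
Then A⁴ = P·diag(16, 16)·P⁻¹ = [[−16, −64], [−16, −48]] · [[3, −4], [−1, 1]] = [[16, 0], [0, 16]].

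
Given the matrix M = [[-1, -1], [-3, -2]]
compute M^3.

M^2 = [[4, 3], [9, 7]]
M^3 = [[-13, -10], [-30, -23]]

[[-13, -10], [-30, -23]]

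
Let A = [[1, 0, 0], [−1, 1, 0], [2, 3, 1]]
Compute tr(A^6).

3

A = I + N where N = [[0, 0, 0], [−1, 0, 0], [2, 3, 0]] is strictly lower-triangular, so N^3 = 0.
(I + N)^6 = I + 6·N + 15·N^2 = [[1, 0, 0], [−6, 1, 0], [−33, 18, 1]].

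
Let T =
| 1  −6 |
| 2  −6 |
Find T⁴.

tr T = −5 and det T = 6, so the characteristic polynomial is λ² − (−5)λ + (6) with roots −2 and −3.
Eigenvectors give P = [[2, −3], [1, −2]] with P⁻¹ = [[2, −3], [1, −2]], and T = P·diag(−2, −3)·P⁻¹.
Then T⁴ = P·diag(16, 81)·P⁻¹ = [[32, −243], [16, −162]] · [[2, −3], [1, −2]] = [[−179, 390], [−130, 276]].

[[−179, 390], [−130, 276]]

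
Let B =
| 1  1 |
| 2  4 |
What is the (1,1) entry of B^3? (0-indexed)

82

B^2 = [[3, 5], [10, 18]]
B^3 = [[13, 23], [46, 82]]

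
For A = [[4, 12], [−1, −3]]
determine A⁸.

A² = A (a projection; rank 1, trace 1), so A⁸ = A.

[[4, 12], [−1, −3]]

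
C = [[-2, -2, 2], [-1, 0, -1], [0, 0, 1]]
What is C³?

C² = [[6, 4, 0], [2, 2, -3], [0, 0, 1]]
C³ = [[-16, -12, 8], [-6, -4, -1], [0, 0, 1]]

[[-16, -12, 8], [-6, -4, -1], [0, 0, 1]]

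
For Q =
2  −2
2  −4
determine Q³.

Q² = [[0, 4], [−4, 12]]
Q³ = [[8, −16], [16, −40]]

[[8, −16], [16, −40]]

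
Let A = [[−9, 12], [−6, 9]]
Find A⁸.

tr A = 0 and det A = −9, so the characteristic polynomial is λ² − (0)λ + (−9) with roots −3 and 3.
Eigenvectors give P = [[2, 1], [1, 1]] with P⁻¹ = [[1, −1], [−1, 2]], and A = P·diag(−3, 3)·P⁻¹.
Then A⁸ = P·diag(6561, 6561)·P⁻¹ = [[13122, 6561], [6561, 6561]] · [[1, −1], [−1, 2]] = [[6561, 0], [0, 6561]].

[[6561, 0], [0, 6561]]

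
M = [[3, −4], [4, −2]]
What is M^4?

[[33, 76], [−76, 128]]

M^2 = [[−7, −4], [4, −12]]
M^3 = [[−37, 36], [−36, 8]]
M^4 = [[33, 76], [−76, 128]]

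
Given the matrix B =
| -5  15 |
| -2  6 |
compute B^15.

B² = B (a projection; rank 1, trace 1), so B^15 = B.

[[-5, 15], [-2, 6]]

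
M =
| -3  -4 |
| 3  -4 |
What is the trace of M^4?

-1151

M^2 = [[-3, 28], [-21, 4]]
M^3 = [[93, -100], [75, 68]]
M^4 = [[-579, 28], [-21, -572]]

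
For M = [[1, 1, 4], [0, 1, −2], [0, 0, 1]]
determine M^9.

[[1, 9, −36], [0, 1, −18], [0, 0, 1]]

M = I + N where N = [[0, 1, 4], [0, 0, −2], [0, 0, 0]] is strictly upper-triangular, so N^3 = 0.
(I + N)^9 = I + 9·N + 36·N^2 = [[1, 9, −36], [0, 1, −18], [0, 0, 1]].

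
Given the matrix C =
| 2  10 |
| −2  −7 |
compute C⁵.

tr C = −5 and det C = 6, so the characteristic polynomial is λ² − (−5)λ + (6) with roots −3 and −2.
Eigenvectors give P = [[−2, 5], [1, −2]] with P⁻¹ = [[2, 5], [1, 2]], and C = P·diag(−3, −2)·P⁻¹.
Then C⁵ = P·diag(−243, −32)·P⁻¹ = [[486, −160], [−243, 64]] · [[2, 5], [1, 2]] = [[812, 2110], [−422, −1087]].

[[812, 2110], [−422, −1087]]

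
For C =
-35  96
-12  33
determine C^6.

tr C = -2 and det C = -3, so the characteristic polynomial is λ² − (-2)λ + (-3) with roots -3 and 1.
Eigenvectors give P = [[3, -8], [1, -3]] with P⁻¹ = [[3, -8], [1, -3]], and C = P·diag(-3, 1)·P⁻¹.
Then C^6 = P·diag(729, 1)·P⁻¹ = [[2187, -8], [729, -3]] · [[3, -8], [1, -3]] = [[6553, -17472], [2184, -5823]].

[[6553, -17472], [2184, -5823]]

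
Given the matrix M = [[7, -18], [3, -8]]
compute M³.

tr M = -1 and det M = -2, so the characteristic polynomial is λ² − (-1)λ + (-2) with roots 1 and -2.
Eigenvectors give P = [[3, -2], [1, -1]] with P⁻¹ = [[1, -2], [1, -3]], and M = P·diag(1, -2)·P⁻¹.
Then M³ = P·diag(1, -8)·P⁻¹ = [[3, 16], [1, 8]] · [[1, -2], [1, -3]] = [[19, -54], [9, -26]].

[[19, -54], [9, -26]]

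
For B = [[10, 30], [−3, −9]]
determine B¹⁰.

[[10, 30], [−3, −9]]

B² = B (a projection; rank 1, trace 1), so B¹⁰ = B.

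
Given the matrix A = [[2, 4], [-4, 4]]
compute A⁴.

A² = [[-12, 24], [-24, 0]]
A³ = [[-120, 48], [-48, -96]]
A⁴ = [[-432, -288], [288, -576]]

[[-432, -288], [288, -576]]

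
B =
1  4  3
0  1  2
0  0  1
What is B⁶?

[[1, 24, 138], [0, 1, 12], [0, 0, 1]]

B = I + N where N = [[0, 4, 3], [0, 0, 2], [0, 0, 0]] is strictly upper-triangular, so N³ = 0.
(I + N)⁶ = I + 6·N + 15·N² = [[1, 24, 138], [0, 1, 12], [0, 0, 1]].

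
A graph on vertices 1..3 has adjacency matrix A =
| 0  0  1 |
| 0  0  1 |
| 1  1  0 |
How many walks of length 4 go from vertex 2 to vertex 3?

0

The number of length-4 walks from vertex 2 to vertex 3 is entry (2,3) of A⁴, where A is the adjacency matrix.
A² = [[1, 1, 0], [1, 1, 0], [0, 0, 2]]
A³ = [[0, 0, 2], [0, 0, 2], [2, 2, 0]]
A⁴ = [[2, 2, 0], [2, 2, 0], [0, 0, 4]]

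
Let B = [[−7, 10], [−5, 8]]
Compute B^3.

[[−43, 70], [−35, 62]]

tr B = 1 and det B = −6, so the characteristic polynomial is λ² − (1)λ + (−6) with roots −2 and 3.
Eigenvectors give P = [[2, −1], [1, −1]] with P⁻¹ = [[1, −1], [1, −2]], and B = P·diag(−2, 3)·P⁻¹.
Then B^3 = P·diag(−8, 27)·P⁻¹ = [[−16, −27], [−8, −27]] · [[1, −1], [1, −2]] = [[−43, 70], [−35, 62]].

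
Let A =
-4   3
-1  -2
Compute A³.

A² = [[13, -18], [6, 1]]
A³ = [[-34, 75], [-25, 16]]

[[-34, 75], [-25, 16]]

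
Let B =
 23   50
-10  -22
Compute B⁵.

tr B = 1 and det B = -6, so the characteristic polynomial is λ² − (1)λ + (-6) with roots 3 and -2.
Eigenvectors give P = [[5, 2], [-2, -1]] with P⁻¹ = [[1, 2], [-2, -5]], and B = P·diag(3, -2)·P⁻¹.
Then B⁵ = P·diag(243, -32)·P⁻¹ = [[1215, -64], [-486, 32]] · [[1, 2], [-2, -5]] = [[1343, 2750], [-550, -1132]].

[[1343, 2750], [-550, -1132]]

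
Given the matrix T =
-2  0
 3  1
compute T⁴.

[[16, 0], [-15, 1]]

tr T = -1 and det T = -2, so the characteristic polynomial is λ² − (-1)λ + (-2) with roots -2 and 1.
Eigenvectors give P = [[-1, 0], [1, -1]] with P⁻¹ = [[-1, 0], [-1, -1]], and T = P·diag(-2, 1)·P⁻¹.
Then T⁴ = P·diag(16, 1)·P⁻¹ = [[-16, 0], [16, -1]] · [[-1, 0], [-1, -1]] = [[16, 0], [-15, 1]].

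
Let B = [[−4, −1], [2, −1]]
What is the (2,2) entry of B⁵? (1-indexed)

179

tr B = −5 and det B = 6, so the characteristic polynomial is λ² − (−5)λ + (6) with roots −3 and −2.
Eigenvectors give P = [[−1, −1], [1, 2]] with P⁻¹ = [[−2, −1], [1, 1]], and B = P·diag(−3, −2)·P⁻¹.
Then B⁵ = P·diag(−243, −32)·P⁻¹ = [[243, 32], [−243, −64]] · [[−2, −1], [1, 1]] = [[−454, −211], [422, 179]].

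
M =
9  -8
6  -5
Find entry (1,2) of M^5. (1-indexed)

tr M = 4 and det M = 3, so the characteristic polynomial is λ² − (4)λ + (3) with roots 1 and 3.
Eigenvectors give P = [[1, 4], [1, 3]] with P⁻¹ = [[-3, 4], [1, -1]], and M = P·diag(1, 3)·P⁻¹.
Then M^5 = P·diag(1, 243)·P⁻¹ = [[1, 972], [1, 729]] · [[-3, 4], [1, -1]] = [[969, -968], [726, -725]].

-968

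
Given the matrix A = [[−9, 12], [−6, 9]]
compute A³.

[[−81, 108], [−54, 81]]

tr A = 0 and det A = −9, so the characteristic polynomial is λ² − (0)λ + (−9) with roots −3 and 3.
Eigenvectors give P = [[−2, −1], [−1, −1]] with P⁻¹ = [[−1, 1], [1, −2]], and A = P·diag(−3, 3)·P⁻¹.
Then A³ = P·diag(−27, 27)·P⁻¹ = [[54, −27], [27, −27]] · [[−1, 1], [1, −2]] = [[−81, 108], [−54, 81]].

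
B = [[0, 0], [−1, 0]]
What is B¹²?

[[0, 0], [0, 0]]

B is strictly triangular, hence nilpotent: B² = 0, so B¹² = 0.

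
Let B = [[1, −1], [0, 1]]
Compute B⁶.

[[1, −6], [0, 1]]

B = I + N where N = [[0, −1], [0, 0]] is strictly upper-triangular, so N² = 0.
(I + N)⁶ = I + 6·N = [[1, −6], [0, 1]].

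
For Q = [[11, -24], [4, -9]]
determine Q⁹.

[[59051, -118104], [19684, -39369]]

tr Q = 2 and det Q = -3, so the characteristic polynomial is λ² − (2)λ + (-3) with roots 3 and -1.
Eigenvectors give P = [[3, -2], [1, -1]] with P⁻¹ = [[1, -2], [1, -3]], and Q = P·diag(3, -1)·P⁻¹.
Then Q⁹ = P·diag(19683, -1)·P⁻¹ = [[59049, 2], [19683, 1]] · [[1, -2], [1, -3]] = [[59051, -118104], [19684, -39369]].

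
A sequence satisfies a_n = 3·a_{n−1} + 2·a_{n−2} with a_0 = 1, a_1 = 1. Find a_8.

With companion matrix T = [[3, 2], [1, 0]], [a_n, a_{n−1}]ᵀ = T·[a_{n−1}, a_{n−2}]ᵀ, so [a_8, a_7]ᵀ = T⁷·[a_1, a_0]ᵀ.
T⁷ = [[6279, 3526], [1763, 990]], giving [a_8, a_7]ᵀ = [[9805], [2753]].

9805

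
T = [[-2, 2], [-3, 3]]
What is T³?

[[-2, 2], [-3, 3]]

T² = T (a projection; rank 1, trace 1), so T³ = T.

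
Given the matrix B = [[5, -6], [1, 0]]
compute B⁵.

[[665, -1266], [211, -390]]

tr B = 5 and det B = 6, so the characteristic polynomial is λ² − (5)λ + (6) with roots 3 and 2.
Eigenvectors give P = [[3, -2], [1, -1]] with P⁻¹ = [[1, -2], [1, -3]], and B = P·diag(3, 2)·P⁻¹.
Then B⁵ = P·diag(243, 32)·P⁻¹ = [[729, -64], [243, -32]] · [[1, -2], [1, -3]] = [[665, -1266], [211, -390]].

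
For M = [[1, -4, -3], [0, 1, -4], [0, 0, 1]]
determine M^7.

M = I + N where N = [[0, -4, -3], [0, 0, -4], [0, 0, 0]] is strictly upper-triangular, so N^3 = 0.
(I + N)^7 = I + 7·N + 21·N^2 = [[1, -28, 315], [0, 1, -28], [0, 0, 1]].

[[1, -28, 315], [0, 1, -28], [0, 0, 1]]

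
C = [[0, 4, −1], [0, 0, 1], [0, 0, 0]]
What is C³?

[[0, 0, 0], [0, 0, 0], [0, 0, 0]]

C is strictly triangular, hence nilpotent: C³ = 0, so C³ = 0.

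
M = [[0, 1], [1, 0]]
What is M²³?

[[0, 1], [1, 0]]

M² = I (check: tr M = 0 and det M = -1), so M²³ = M since 23 is odd.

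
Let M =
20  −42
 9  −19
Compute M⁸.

[[1786, −3570], [765, −1529]]

tr M = 1 and det M = −2, so the characteristic polynomial is λ² − (1)λ + (−2) with roots −1 and 2.
Eigenvectors give P = [[2, 7], [1, 3]] with P⁻¹ = [[−3, 7], [1, −2]], and M = P·diag(−1, 2)·P⁻¹.
Then M⁸ = P·diag(1, 256)·P⁻¹ = [[2, 1792], [1, 768]] · [[−3, 7], [1, −2]] = [[1786, −3570], [765, −1529]].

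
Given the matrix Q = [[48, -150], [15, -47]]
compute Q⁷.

tr Q = 1 and det Q = -6, so the characteristic polynomial is λ² − (1)λ + (-6) with roots 3 and -2.
Eigenvectors give P = [[10, 3], [3, 1]] with P⁻¹ = [[1, -3], [-3, 10]], and Q = P·diag(3, -2)·P⁻¹.
Then Q⁷ = P·diag(2187, -128)·P⁻¹ = [[21870, -384], [6561, -128]] · [[1, -3], [-3, 10]] = [[23022, -69450], [6945, -20963]].

[[23022, -69450], [6945, -20963]]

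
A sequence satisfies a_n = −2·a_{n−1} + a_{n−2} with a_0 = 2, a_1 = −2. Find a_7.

−478

With companion matrix M = [[−2, 1], [1, 0]], [a_n, a_{n−1}]ᵀ = M·[a_{n−1}, a_{n−2}]ᵀ, so [a_7, a_6]ᵀ = M^6·[a_1, a_0]ᵀ.
M^6 = [[169, −70], [−70, 29]], giving [a_7, a_6]ᵀ = [[−478], [198]].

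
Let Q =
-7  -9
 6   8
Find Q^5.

tr Q = 1 and det Q = -2, so the characteristic polynomial is λ² − (1)λ + (-2) with roots -1 and 2.
Eigenvectors give P = [[3, -1], [-2, 1]] with P⁻¹ = [[1, 1], [2, 3]], and Q = P·diag(-1, 2)·P⁻¹.
Then Q^5 = P·diag(-1, 32)·P⁻¹ = [[-3, -32], [2, 32]] · [[1, 1], [2, 3]] = [[-67, -99], [66, 98]].

[[-67, -99], [66, 98]]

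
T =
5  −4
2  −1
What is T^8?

tr T = 4 and det T = 3, so the characteristic polynomial is λ² − (4)λ + (3) with roots 1 and 3.
Eigenvectors give P = [[1, 2], [1, 1]] with P⁻¹ = [[−1, 2], [1, −1]], and T = P·diag(1, 3)·P⁻¹.
Then T^8 = P·diag(1, 6561)·P⁻¹ = [[1, 13122], [1, 6561]] · [[−1, 2], [1, −1]] = [[13121, −13120], [6560, −6559]].

[[13121, −13120], [6560, −6559]]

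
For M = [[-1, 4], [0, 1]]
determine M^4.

M² = I (check: tr M = 0 and det M = -1), so M^4 = I since 4 is even.

[[1, 0], [0, 1]]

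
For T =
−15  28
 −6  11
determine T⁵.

tr T = −4 and det T = 3, so the characteristic polynomial is λ² − (−4)λ + (3) with roots −1 and −3.
Eigenvectors give P = [[−2, 7], [−1, 3]] with P⁻¹ = [[3, −7], [1, −2]], and T = P·diag(−1, −3)·P⁻¹.
Then T⁵ = P·diag(−1, −243)·P⁻¹ = [[2, −1701], [1, −729]] · [[3, −7], [1, −2]] = [[−1695, 3388], [−726, 1451]].

[[−1695, 3388], [−726, 1451]]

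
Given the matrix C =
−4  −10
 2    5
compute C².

C² = C (a projection; rank 1, trace 1), so C² = C.

[[−4, −10], [2, 5]]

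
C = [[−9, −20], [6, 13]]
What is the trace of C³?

28

tr C = 4 and det C = 3, so the characteristic polynomial is λ² − (4)λ + (3) with roots 3 and 1.
Eigenvectors give P = [[5, −2], [−3, 1]] with P⁻¹ = [[−1, −2], [−3, −5]], and C = P·diag(3, 1)·P⁻¹.
Then C³ = P·diag(27, 1)·P⁻¹ = [[135, −2], [−81, 1]] · [[−1, −2], [−3, −5]] = [[−129, −260], [78, 157]].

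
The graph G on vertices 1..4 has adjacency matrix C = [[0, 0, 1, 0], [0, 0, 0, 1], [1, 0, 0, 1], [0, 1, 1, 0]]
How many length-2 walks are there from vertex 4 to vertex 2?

The number of length-2 walks from vertex 4 to vertex 2 is entry (4,2) of C^2, where C is the adjacency matrix.
C^2 = [[1, 0, 0, 1], [0, 1, 1, 0], [0, 1, 2, 0], [1, 0, 0, 2]]

0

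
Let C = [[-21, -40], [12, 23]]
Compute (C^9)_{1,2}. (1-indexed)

-196840

tr C = 2 and det C = -3, so the characteristic polynomial is λ² − (2)λ + (-3) with roots 3 and -1.
Eigenvectors give P = [[-5, -2], [3, 1]] with P⁻¹ = [[1, 2], [-3, -5]], and C = P·diag(3, -1)·P⁻¹.
Then C^9 = P·diag(19683, -1)·P⁻¹ = [[-98415, 2], [59049, -1]] · [[1, 2], [-3, -5]] = [[-98421, -196840], [59052, 118103]].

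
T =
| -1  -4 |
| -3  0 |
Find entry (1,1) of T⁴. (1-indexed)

T² = [[13, 4], [3, 12]]
T³ = [[-25, -52], [-39, -12]]
T⁴ = [[181, 100], [75, 156]]

181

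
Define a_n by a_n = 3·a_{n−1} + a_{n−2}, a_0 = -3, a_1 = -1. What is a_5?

-208

With companion matrix M = [[3, 1], [1, 0]], [a_n, a_{n−1}]ᵀ = M·[a_{n−1}, a_{n−2}]ᵀ, so [a_5, a_4]ᵀ = M⁴·[a_1, a_0]ᵀ.
M⁴ = [[109, 33], [33, 10]], giving [a_5, a_4]ᵀ = [[-208], [-63]].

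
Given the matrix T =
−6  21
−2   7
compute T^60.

[[−6, 21], [−2, 7]]

T² = T (a projection; rank 1, trace 1), so T^60 = T.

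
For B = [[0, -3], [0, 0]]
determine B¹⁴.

B is strictly triangular, hence nilpotent: B² = 0, so B¹⁴ = 0.

[[0, 0], [0, 0]]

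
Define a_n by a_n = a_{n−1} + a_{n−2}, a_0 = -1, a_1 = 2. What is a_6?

11

With companion matrix T = [[1, 1], [1, 0]], [a_n, a_{n−1}]ᵀ = T·[a_{n−1}, a_{n−2}]ᵀ, so [a_6, a_5]ᵀ = T⁵·[a_1, a_0]ᵀ.
T⁵ = [[8, 5], [5, 3]], giving [a_6, a_5]ᵀ = [[11], [7]].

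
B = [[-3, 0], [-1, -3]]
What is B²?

[[9, 0], [6, 9]]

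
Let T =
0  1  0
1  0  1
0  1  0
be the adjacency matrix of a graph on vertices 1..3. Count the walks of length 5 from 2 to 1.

The number of length-5 walks from vertex 2 to vertex 1 is entry (2,1) of T⁵, where T is the adjacency matrix.
T² = [[1, 0, 1], [0, 2, 0], [1, 0, 1]]
T³ = [[0, 2, 0], [2, 0, 2], [0, 2, 0]]
T⁴ = [[2, 0, 2], [0, 4, 0], [2, 0, 2]]
T⁵ = [[0, 4, 0], [4, 0, 4], [0, 4, 0]]

4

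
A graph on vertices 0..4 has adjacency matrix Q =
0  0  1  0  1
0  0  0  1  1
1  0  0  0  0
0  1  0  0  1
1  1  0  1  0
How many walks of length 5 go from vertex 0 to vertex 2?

The number of length-5 walks from vertex 0 to vertex 2 is entry (0,2) of Q^5, where Q is the adjacency matrix.
Q^2 = [[2, 1, 0, 1, 0], [1, 2, 0, 1, 1], [0, 0, 1, 0, 1], [1, 1, 0, 2, 1], [0, 1, 1, 1, 3]]
Q^3 = [[0, 1, 2, 1, 4], [1, 2, 1, 3, 4], [2, 1, 0, 1, 0], [1, 3, 1, 2, 4], [4, 4, 0, 4, 2]]
Q^4 = [[6, 5, 0, 5, 2], [5, 7, 1, 6, 6], [0, 1, 2, 1, 4], [5, 6, 1, 7, 6], [2, 6, 4, 6, 12]]
Q^5 = [[2, 7, 6, 7, 16], [7, 12, 5, 13, 18], [6, 5, 0, 5, 2], [7, 13, 5, 12, 18], [16, 18, 2, 18, 14]]

6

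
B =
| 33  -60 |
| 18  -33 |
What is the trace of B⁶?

1458

tr B = 0 and det B = -9, so the characteristic polynomial is λ² − (0)λ + (-9) with roots -3 and 3.
Eigenvectors give P = [[-5, 2], [-3, 1]] with P⁻¹ = [[1, -2], [3, -5]], and B = P·diag(-3, 3)·P⁻¹.
Then B⁶ = P·diag(729, 729)·P⁻¹ = [[-3645, 1458], [-2187, 729]] · [[1, -2], [3, -5]] = [[729, 0], [0, 729]].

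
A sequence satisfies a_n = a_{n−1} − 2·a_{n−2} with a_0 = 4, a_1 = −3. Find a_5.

With companion matrix M = [[1, −2], [1, 0]], [a_n, a_{n−1}]ᵀ = M·[a_{n−1}, a_{n−2}]ᵀ, so [a_5, a_4]ᵀ = M^4·[a_1, a_0]ᵀ.
M^4 = [[−1, 6], [−3, 2]], giving [a_5, a_4]ᵀ = [[27], [17]].

27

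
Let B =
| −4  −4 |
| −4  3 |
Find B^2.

[[32, 4], [4, 25]]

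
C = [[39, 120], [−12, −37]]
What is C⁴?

tr C = 2 and det C = −3, so the characteristic polynomial is λ² − (2)λ + (−3) with roots −1 and 3.
Eigenvectors give P = [[−3, 10], [1, −3]] with P⁻¹ = [[3, 10], [1, 3]], and C = P·diag(−1, 3)·P⁻¹.
Then C⁴ = P·diag(1, 81)·P⁻¹ = [[−3, 810], [1, −243]] · [[3, 10], [1, 3]] = [[801, 2400], [−240, −719]].

[[801, 2400], [−240, −719]]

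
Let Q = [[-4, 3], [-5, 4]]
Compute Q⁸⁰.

Q² = I (check: tr Q = 0 and det Q = -1), so Q⁸⁰ = I since 80 is even.

[[1, 0], [0, 1]]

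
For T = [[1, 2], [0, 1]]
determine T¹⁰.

T = I + N where N = [[0, 2], [0, 0]] is strictly upper-triangular, so N² = 0.
(I + N)¹⁰ = I + 10·N = [[1, 20], [0, 1]].

[[1, 20], [0, 1]]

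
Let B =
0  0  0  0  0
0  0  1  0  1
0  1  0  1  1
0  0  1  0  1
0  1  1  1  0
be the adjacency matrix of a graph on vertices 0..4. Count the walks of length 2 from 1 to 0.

0

The number of length-2 walks from vertex 1 to vertex 0 is entry (1,0) of B², where B is the adjacency matrix.
B² = [[0, 0, 0, 0, 0], [0, 2, 1, 2, 1], [0, 1, 3, 1, 2], [0, 2, 1, 2, 1], [0, 1, 2, 1, 3]]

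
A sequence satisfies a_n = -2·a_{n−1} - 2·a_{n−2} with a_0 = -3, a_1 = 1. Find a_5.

With companion matrix B = [[-2, -2], [1, 0]], [a_n, a_{n−1}]ᵀ = B·[a_{n−1}, a_{n−2}]ᵀ, so [a_5, a_4]ᵀ = B^4·[a_1, a_0]ᵀ.
B^4 = [[-4, 0], [0, -4]], giving [a_5, a_4]ᵀ = [[-4], [12]].

-4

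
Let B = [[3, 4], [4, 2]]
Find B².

[[25, 20], [20, 20]]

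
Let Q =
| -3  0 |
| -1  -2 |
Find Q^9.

[[-19683, 0], [-19171, -512]]

tr Q = -5 and det Q = 6, so the characteristic polynomial is λ² − (-5)λ + (6) with roots -2 and -3.
Eigenvectors give P = [[0, 1], [-1, 1]] with P⁻¹ = [[1, -1], [1, 0]], and Q = P·diag(-2, -3)·P⁻¹.
Then Q^9 = P·diag(-512, -19683)·P⁻¹ = [[0, -19683], [512, -19683]] · [[1, -1], [1, 0]] = [[-19683, 0], [-19171, -512]].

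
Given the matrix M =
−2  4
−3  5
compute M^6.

tr M = 3 and det M = 2, so the characteristic polynomial is λ² − (3)λ + (2) with roots 1 and 2.
Eigenvectors give P = [[4, −1], [3, −1]] with P⁻¹ = [[1, −1], [3, −4]], and M = P·diag(1, 2)·P⁻¹.
Then M^6 = P·diag(1, 64)·P⁻¹ = [[4, −64], [3, −64]] · [[1, −1], [3, −4]] = [[−188, 252], [−189, 253]].

[[−188, 252], [−189, 253]]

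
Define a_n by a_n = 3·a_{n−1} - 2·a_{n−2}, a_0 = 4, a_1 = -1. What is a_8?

-1271

With companion matrix M = [[3, -2], [1, 0]], [a_n, a_{n−1}]ᵀ = M·[a_{n−1}, a_{n−2}]ᵀ, so [a_8, a_7]ᵀ = M⁷·[a_1, a_0]ᵀ.
M⁷ = [[255, -254], [127, -126]], giving [a_8, a_7]ᵀ = [[-1271], [-631]].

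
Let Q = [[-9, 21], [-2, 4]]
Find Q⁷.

tr Q = -5 and det Q = 6, so the characteristic polynomial is λ² − (-5)λ + (6) with roots -2 and -3.
Eigenvectors give P = [[3, 7], [1, 2]] with P⁻¹ = [[-2, 7], [1, -3]], and Q = P·diag(-2, -3)·P⁻¹.
Then Q⁷ = P·diag(-128, -2187)·P⁻¹ = [[-384, -15309], [-128, -4374]] · [[-2, 7], [1, -3]] = [[-14541, 43239], [-4118, 12226]].

[[-14541, 43239], [-4118, 12226]]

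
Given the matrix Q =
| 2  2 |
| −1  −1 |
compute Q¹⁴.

Q² = Q (a projection; rank 1, trace 1), so Q¹⁴ = Q.

[[2, 2], [−1, −1]]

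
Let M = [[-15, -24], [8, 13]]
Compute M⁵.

[[-975, -1464], [488, 733]]

tr M = -2 and det M = -3, so the characteristic polynomial is λ² − (-2)λ + (-3) with roots -3 and 1.
Eigenvectors give P = [[-2, -3], [1, 2]] with P⁻¹ = [[-2, -3], [1, 2]], and M = P·diag(-3, 1)·P⁻¹.
Then M⁵ = P·diag(-243, 1)·P⁻¹ = [[486, -3], [-243, 2]] · [[-2, -3], [1, 2]] = [[-975, -1464], [488, 733]].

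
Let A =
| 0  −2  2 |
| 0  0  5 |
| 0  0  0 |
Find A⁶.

[[0, 0, 0], [0, 0, 0], [0, 0, 0]]

A is strictly triangular, hence nilpotent: A³ = 0, so A⁶ = 0.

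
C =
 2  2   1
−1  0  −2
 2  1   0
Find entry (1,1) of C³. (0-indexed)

C² = [[4, 5, −2], [−6, −4, −1], [3, 4, 0]]
C³ = [[−1, 6, −6], [−10, −13, 2], [2, 6, −5]]

−13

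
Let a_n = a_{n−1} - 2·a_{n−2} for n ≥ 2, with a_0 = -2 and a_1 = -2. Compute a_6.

-14

With companion matrix M = [[1, -2], [1, 0]], [a_n, a_{n−1}]ᵀ = M·[a_{n−1}, a_{n−2}]ᵀ, so [a_6, a_5]ᵀ = M⁵·[a_1, a_0]ᵀ.
M⁵ = [[5, 2], [-1, 6]], giving [a_6, a_5]ᵀ = [[-14], [-10]].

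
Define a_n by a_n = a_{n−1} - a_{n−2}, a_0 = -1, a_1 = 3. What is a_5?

-4

With companion matrix A = [[1, -1], [1, 0]], [a_n, a_{n−1}]ᵀ = A·[a_{n−1}, a_{n−2}]ᵀ, so [a_5, a_4]ᵀ = A⁴·[a_1, a_0]ᵀ.
A⁴ = [[-1, 1], [-1, 0]], giving [a_5, a_4]ᵀ = [[-4], [-3]].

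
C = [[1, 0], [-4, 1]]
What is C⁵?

[[1, 0], [-20, 1]]

C = I + N where N = [[0, 0], [-4, 0]] is strictly lower-triangular, so N² = 0.
(I + N)⁵ = I + 5·N = [[1, 0], [-20, 1]].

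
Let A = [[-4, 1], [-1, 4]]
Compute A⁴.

[[225, 0], [0, 225]]

A² = [[15, 0], [0, 15]]
A³ = [[-60, 15], [-15, 60]]
A⁴ = [[225, 0], [0, 225]]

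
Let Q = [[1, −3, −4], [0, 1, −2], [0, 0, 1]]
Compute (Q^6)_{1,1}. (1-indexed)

Q = I + N where N = [[0, −3, −4], [0, 0, −2], [0, 0, 0]] is strictly upper-triangular, so N^3 = 0.
(I + N)^6 = I + 6·N + 15·N^2 = [[1, −18, 66], [0, 1, −12], [0, 0, 1]].

1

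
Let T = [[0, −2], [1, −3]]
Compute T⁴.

tr T = −3 and det T = 2, so the characteristic polynomial is λ² − (−3)λ + (2) with roots −1 and −2.
Eigenvectors give P = [[2, 1], [1, 1]] with P⁻¹ = [[1, −1], [−1, 2]], and T = P·diag(−1, −2)·P⁻¹.
Then T⁴ = P·diag(1, 16)·P⁻¹ = [[2, 16], [1, 16]] · [[1, −1], [−1, 2]] = [[−14, 30], [−15, 31]].

[[−14, 30], [−15, 31]]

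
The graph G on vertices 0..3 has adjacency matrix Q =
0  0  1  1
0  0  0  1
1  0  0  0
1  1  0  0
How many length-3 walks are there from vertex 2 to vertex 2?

0

The number of length-3 walks from vertex 2 to vertex 2 is entry (2,2) of Q³, where Q is the adjacency matrix.
Q² = [[2, 1, 0, 0], [1, 1, 0, 0], [0, 0, 1, 1], [0, 0, 1, 2]]
Q³ = [[0, 0, 2, 3], [0, 0, 1, 2], [2, 1, 0, 0], [3, 2, 0, 0]]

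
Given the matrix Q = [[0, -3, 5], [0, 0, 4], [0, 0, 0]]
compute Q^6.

Q is strictly triangular, hence nilpotent: Q^3 = 0, so Q^6 = 0.

[[0, 0, 0], [0, 0, 0], [0, 0, 0]]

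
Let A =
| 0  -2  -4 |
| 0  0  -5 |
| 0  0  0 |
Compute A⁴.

[[0, 0, 0], [0, 0, 0], [0, 0, 0]]

A is strictly triangular, hence nilpotent: A³ = 0, so A⁴ = 0.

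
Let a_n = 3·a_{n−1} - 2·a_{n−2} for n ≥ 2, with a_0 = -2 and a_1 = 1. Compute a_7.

With companion matrix A = [[3, -2], [1, 0]], [a_n, a_{n−1}]ᵀ = A·[a_{n−1}, a_{n−2}]ᵀ, so [a_7, a_6]ᵀ = A⁶·[a_1, a_0]ᵀ.
A⁶ = [[127, -126], [63, -62]], giving [a_7, a_6]ᵀ = [[379], [187]].

379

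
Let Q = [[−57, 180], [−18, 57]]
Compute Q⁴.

tr Q = 0 and det Q = −9, so the characteristic polynomial is λ² − (0)λ + (−9) with roots 3 and −3.
Eigenvectors give P = [[3, 10], [1, 3]] with P⁻¹ = [[−3, 10], [1, −3]], and Q = P·diag(3, −3)·P⁻¹.
Then Q⁴ = P·diag(81, 81)·P⁻¹ = [[243, 810], [81, 243]] · [[−3, 10], [1, −3]] = [[81, 0], [0, 81]].

[[81, 0], [0, 81]]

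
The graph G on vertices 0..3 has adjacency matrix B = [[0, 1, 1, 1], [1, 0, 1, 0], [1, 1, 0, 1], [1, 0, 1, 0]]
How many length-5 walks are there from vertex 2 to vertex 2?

32

The number of length-5 walks from vertex 2 to vertex 2 is entry (2,2) of B^5, where B is the adjacency matrix.
B^2 = [[3, 1, 2, 1], [1, 2, 1, 2], [2, 1, 3, 1], [1, 2, 1, 2]]
B^3 = [[4, 5, 5, 5], [5, 2, 5, 2], [5, 5, 4, 5], [5, 2, 5, 2]]
B^4 = [[15, 9, 14, 9], [9, 10, 9, 10], [14, 9, 15, 9], [9, 10, 9, 10]]
B^5 = [[32, 29, 33, 29], [29, 18, 29, 18], [33, 29, 32, 29], [29, 18, 29, 18]]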